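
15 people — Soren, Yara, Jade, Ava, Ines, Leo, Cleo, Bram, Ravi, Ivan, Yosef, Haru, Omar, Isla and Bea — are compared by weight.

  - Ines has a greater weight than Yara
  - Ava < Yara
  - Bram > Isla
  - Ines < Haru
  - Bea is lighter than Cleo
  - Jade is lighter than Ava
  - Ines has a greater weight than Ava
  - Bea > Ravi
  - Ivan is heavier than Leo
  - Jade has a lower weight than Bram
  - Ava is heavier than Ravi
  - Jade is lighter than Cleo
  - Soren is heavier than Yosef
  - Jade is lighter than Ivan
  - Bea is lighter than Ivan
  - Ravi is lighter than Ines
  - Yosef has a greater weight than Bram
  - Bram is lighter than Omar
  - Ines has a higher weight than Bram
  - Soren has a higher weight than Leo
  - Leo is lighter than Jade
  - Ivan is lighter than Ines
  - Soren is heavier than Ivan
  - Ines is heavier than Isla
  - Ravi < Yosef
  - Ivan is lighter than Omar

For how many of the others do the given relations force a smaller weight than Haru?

Directly below Haru: Ines.
One step further: Ravi, Isla, Bram, Ivan, Ava, Yara (7 so far).
One step further: Leo, Jade, Bea (10 so far).
Nothing else is reachable below Haru; 10 in all.

10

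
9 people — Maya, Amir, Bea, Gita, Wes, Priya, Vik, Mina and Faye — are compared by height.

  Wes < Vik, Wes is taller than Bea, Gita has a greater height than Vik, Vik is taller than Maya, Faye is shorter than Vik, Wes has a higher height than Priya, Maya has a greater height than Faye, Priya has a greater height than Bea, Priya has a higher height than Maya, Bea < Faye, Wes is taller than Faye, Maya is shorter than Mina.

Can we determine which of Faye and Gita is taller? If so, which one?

The relevant relations are Faye < Maya; Maya < Priya; Priya < Wes; Wes < Vik; Vik < Gita.
Together: Faye < Maya < Priya < Wes < Vik < Gita.
So Gita is taller.

Gita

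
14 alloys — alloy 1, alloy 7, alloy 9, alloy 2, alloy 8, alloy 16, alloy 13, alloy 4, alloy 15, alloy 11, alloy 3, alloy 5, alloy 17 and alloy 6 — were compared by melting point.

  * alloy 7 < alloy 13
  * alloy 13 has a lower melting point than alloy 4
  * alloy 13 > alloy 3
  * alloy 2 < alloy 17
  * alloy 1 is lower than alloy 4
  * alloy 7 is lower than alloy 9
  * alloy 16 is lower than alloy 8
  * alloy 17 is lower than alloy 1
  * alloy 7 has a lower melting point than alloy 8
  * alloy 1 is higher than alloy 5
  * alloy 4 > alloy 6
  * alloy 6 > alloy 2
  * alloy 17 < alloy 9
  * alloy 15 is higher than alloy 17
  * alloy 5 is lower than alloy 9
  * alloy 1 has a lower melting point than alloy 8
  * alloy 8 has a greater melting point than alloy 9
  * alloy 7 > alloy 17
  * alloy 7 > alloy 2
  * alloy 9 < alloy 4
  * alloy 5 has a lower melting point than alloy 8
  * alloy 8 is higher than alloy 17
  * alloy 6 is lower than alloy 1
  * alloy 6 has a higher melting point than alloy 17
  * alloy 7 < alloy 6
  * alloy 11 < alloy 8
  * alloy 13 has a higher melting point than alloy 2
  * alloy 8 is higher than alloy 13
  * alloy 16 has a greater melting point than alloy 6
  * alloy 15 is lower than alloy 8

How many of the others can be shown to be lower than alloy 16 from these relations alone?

Directly below alloy 16: alloy 6.
One step further: alloy 2, alloy 17, alloy 7 (4 so far).
Nothing else is reachable below alloy 16; 4 in all.

4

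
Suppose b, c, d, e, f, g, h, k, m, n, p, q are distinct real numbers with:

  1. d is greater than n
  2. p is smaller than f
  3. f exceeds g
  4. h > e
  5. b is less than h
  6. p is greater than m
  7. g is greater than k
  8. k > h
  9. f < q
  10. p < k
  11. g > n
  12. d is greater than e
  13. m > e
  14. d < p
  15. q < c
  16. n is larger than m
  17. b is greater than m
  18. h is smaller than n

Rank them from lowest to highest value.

e < m < b < h < n < d < p < k < g < f < q < c

Nothing is placed below e, so it is least; from there e < m; m < b; b < h; h < n; n < d; d < p; p < k; k < g; g < f; f < q; q < c, each given directly.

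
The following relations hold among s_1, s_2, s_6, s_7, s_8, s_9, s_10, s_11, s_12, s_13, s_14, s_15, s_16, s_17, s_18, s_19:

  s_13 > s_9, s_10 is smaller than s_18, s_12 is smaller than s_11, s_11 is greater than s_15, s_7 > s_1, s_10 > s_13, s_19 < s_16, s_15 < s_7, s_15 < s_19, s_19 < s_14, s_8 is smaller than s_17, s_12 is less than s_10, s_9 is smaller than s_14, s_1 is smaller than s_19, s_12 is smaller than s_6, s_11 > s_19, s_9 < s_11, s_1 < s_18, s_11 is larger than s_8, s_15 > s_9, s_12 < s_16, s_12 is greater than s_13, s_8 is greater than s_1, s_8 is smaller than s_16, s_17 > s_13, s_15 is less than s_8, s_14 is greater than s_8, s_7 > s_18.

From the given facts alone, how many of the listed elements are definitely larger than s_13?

From s_13 the given relations immediately reach s_12, s_17, s_10.
From those, s_16, s_11, s_18, s_6 — 7 in total.
From those, s_7 — 8 in total.
Nothing else is reachable above s_13; 8 in all.

8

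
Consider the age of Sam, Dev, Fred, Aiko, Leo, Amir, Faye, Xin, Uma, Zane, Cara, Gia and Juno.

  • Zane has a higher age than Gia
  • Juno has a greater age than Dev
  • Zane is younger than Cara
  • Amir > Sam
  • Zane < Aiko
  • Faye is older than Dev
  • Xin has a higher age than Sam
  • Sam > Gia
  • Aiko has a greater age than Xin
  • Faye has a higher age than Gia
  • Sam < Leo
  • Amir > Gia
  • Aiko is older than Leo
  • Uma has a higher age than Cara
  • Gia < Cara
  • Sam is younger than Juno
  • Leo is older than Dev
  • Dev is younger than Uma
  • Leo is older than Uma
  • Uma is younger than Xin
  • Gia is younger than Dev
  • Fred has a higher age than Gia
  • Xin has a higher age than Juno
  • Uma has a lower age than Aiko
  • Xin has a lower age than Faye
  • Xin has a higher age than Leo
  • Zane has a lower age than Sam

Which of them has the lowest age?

Gia

Chaining upward from Gia: directly above it, Zane, Sam, Cara, Dev, Fred, Amir, Faye; then Uma, Juno, Leo, Xin, Aiko.
That covers every other element, and nothing is given below Gia, so Gia is the lowest age.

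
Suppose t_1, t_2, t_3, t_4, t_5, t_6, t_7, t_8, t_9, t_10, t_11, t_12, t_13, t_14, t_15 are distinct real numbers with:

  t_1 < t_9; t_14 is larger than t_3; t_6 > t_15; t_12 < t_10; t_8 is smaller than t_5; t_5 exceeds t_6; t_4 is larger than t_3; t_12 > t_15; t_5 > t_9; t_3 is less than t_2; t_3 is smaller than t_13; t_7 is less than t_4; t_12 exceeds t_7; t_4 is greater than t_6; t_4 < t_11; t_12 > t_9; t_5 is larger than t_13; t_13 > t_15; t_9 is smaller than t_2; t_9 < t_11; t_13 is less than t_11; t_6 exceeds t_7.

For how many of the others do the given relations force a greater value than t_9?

Directly above t_9: t_12, t_5, t_2, t_11.
One step further: t_10 (5 so far).
No other element is forced above t_9 by the given relations, so the count is 5.

5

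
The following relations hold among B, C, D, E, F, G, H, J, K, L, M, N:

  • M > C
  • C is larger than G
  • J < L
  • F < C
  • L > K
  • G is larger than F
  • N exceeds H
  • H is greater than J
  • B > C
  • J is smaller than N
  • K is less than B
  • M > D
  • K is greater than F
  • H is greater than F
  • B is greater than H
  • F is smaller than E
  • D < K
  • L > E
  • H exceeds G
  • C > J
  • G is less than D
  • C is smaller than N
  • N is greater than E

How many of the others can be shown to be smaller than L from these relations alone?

6

From L the given relations immediately reach J, E, K.
From those, F, D — 5 in total.
From those, G — 6 in total.
No other element is forced below L by the given relations, so the count is 6.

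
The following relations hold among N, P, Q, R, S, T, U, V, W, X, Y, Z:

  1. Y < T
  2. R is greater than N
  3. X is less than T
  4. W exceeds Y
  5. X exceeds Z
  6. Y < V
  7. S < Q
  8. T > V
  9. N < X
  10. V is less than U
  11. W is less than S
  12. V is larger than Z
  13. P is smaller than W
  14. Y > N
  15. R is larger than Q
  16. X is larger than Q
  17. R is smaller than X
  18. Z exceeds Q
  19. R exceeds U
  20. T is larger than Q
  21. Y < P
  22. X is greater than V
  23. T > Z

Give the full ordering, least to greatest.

N < Y < P < W < S < Q < Z < V < U < R < X < T

Each adjacent pair is fixed by a given relation: N < Y; Y < P; P < W; W < S; S < Q; Q < Z; Z < V; V < U; U < R; R < X; X < T. Chaining them end to end gives the full order.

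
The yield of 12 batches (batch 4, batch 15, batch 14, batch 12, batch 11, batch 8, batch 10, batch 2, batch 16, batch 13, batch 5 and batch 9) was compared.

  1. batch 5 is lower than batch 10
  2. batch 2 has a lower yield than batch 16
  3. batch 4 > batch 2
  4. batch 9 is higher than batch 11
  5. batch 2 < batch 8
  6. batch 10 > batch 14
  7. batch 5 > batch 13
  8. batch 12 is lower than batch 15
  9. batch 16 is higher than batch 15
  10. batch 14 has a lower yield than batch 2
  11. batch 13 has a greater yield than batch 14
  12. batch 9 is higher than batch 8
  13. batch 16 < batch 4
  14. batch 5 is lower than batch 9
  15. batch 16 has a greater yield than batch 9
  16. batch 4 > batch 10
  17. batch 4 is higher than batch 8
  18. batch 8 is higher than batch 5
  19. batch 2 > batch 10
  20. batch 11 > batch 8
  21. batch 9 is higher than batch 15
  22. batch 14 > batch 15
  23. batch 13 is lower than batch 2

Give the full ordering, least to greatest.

Each adjacent pair is fixed by a given relation: batch 12 < batch 15; batch 15 < batch 14; batch 14 < batch 13; batch 13 < batch 5; batch 5 < batch 10; batch 10 < batch 2; batch 2 < batch 8; batch 8 < batch 11; batch 11 < batch 9; batch 9 < batch 16; batch 16 < batch 4. Chaining them end to end gives the full order.

batch 12 < batch 15 < batch 14 < batch 13 < batch 5 < batch 10 < batch 2 < batch 8 < batch 11 < batch 9 < batch 16 < batch 4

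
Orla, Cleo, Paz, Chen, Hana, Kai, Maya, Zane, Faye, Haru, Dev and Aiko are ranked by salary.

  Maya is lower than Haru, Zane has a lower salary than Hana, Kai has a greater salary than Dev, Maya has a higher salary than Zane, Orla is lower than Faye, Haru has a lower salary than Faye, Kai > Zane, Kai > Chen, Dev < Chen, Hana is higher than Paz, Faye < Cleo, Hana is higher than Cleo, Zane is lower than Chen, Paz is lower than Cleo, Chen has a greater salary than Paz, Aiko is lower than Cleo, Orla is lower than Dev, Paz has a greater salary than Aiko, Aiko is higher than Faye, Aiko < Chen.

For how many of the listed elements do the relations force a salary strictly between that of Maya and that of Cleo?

4

Chaining upward from Maya reaches: Haru, Faye, Aiko, Paz, Chen, Kai, Hana.
Chaining downward from Cleo reaches: Zane, Haru, Orla, Faye, Aiko, Paz.
Strictly between Maya and Cleo are those in both lists: Haru, Faye, Aiko, Paz — 4 elements.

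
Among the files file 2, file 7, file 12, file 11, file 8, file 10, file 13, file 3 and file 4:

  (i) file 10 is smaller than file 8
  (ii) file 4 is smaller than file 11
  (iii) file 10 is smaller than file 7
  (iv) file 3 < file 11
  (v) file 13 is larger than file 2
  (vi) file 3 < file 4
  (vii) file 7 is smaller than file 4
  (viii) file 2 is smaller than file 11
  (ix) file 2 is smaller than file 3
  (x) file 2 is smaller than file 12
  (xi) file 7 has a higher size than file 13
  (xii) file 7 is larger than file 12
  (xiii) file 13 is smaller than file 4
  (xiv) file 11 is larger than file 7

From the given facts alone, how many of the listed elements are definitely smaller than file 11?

From file 11 the given relations immediately reach file 2, file 3, file 7, file 4.
From those, file 13, file 10, file 12 — 7 in total.
No other element is forced below file 11 by the given relations, so the count is 7.

7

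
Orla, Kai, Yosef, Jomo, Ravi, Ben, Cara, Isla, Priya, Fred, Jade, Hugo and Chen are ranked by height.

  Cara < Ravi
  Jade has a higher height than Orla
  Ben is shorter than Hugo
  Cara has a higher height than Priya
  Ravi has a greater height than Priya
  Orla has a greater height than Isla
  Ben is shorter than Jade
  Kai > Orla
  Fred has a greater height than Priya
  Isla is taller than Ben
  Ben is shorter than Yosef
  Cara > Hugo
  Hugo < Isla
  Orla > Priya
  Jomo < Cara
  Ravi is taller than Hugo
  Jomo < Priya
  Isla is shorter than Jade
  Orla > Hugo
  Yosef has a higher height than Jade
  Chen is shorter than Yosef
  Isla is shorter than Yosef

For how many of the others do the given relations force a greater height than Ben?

8

The elements the relations force above Ben are Hugo, Cara, Isla, Orla, Jade, Kai, Ravi, Yosef — no chain reaches any other.
That is 8.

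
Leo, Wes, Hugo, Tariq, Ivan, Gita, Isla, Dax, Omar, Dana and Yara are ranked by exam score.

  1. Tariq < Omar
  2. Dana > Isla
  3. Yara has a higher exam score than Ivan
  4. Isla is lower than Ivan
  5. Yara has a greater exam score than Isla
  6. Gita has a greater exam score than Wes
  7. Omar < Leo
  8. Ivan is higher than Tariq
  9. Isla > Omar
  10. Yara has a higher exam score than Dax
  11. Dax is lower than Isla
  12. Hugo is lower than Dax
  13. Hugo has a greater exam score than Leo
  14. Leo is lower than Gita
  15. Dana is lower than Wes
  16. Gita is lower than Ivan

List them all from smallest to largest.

Tariq < Omar < Leo < Hugo < Dax < Isla < Dana < Wes < Gita < Ivan < Yara

Nothing is placed below Tariq, so it is least; from there Tariq < Omar; Omar < Leo; Leo < Hugo; Hugo < Dax; Dax < Isla; Isla < Dana; Dana < Wes; Wes < Gita; Gita < Ivan; Ivan < Yara, each given directly.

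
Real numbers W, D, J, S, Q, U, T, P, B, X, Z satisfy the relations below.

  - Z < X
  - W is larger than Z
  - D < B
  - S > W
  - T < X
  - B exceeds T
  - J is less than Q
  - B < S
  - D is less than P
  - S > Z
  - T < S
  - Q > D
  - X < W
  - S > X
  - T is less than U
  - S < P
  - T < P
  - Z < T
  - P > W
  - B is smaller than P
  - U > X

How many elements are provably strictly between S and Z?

Chaining upward from Z reaches: T, X, U, W, B, P.
Chaining downward from S reaches: T, X, D, W, B.
Strictly between Z and S are those in both lists: T, X, W, B — 4 elements.

4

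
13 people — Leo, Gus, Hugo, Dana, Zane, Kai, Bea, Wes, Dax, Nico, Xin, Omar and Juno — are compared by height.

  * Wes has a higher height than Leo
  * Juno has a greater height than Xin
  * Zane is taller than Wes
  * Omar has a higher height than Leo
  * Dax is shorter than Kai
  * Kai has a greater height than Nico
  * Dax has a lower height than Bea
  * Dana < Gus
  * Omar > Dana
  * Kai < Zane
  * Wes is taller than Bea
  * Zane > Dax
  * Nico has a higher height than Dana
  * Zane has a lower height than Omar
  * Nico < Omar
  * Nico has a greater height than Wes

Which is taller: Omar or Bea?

Omar

The relevant relations are Bea < Wes; Wes < Nico; Nico < Kai; Kai < Zane; Zane < Omar.
Chaining these gives Bea < Wes < Nico < Kai < Zane < Omar.
So Bea < Omar; Omar is the taller of the two.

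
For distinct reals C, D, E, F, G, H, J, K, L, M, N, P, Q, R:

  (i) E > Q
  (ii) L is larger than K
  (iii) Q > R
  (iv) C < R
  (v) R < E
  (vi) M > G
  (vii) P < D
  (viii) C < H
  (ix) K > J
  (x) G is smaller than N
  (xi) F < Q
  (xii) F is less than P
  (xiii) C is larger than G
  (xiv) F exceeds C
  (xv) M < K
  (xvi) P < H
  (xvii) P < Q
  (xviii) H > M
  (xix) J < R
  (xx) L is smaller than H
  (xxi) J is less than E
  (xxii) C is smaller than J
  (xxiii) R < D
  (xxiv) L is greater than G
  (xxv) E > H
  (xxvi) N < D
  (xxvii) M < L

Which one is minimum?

Chaining upward from G: directly above it, C, M, L, N; then J, R, K, F, H, D; then P, Q, E.
That covers every other element, and nothing is given below G, so G is the minimum.

G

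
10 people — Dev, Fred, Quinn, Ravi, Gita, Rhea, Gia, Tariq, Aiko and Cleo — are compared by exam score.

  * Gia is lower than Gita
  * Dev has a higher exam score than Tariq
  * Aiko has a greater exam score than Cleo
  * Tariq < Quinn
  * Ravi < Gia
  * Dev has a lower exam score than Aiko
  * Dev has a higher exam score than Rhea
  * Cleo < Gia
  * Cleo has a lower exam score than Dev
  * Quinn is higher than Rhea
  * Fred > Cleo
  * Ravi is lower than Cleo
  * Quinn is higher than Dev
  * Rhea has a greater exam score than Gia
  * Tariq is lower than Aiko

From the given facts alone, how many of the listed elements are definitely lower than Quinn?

The elements the relations force below Quinn are Tariq, Ravi, Cleo, Gia, Rhea, Dev — no chain reaches any other.
That is 6.

6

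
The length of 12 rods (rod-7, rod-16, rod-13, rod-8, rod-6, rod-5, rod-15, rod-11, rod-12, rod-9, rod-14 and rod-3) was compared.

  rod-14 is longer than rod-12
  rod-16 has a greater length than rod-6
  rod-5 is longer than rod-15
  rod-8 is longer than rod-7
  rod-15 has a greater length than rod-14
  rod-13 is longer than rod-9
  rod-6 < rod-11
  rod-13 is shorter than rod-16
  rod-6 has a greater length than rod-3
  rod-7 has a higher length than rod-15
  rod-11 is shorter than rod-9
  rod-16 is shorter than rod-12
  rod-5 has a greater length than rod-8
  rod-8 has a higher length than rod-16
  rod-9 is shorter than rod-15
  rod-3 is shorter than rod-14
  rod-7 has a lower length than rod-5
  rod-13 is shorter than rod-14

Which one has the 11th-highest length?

rod-6

Piecing the relations together gives one ordering: rod-3 < rod-6 < rod-11 < rod-9 < rod-13 < rod-16 < rod-12 < rod-14 < rod-15 < rod-7 < rod-8 < rod-5.
Counting 11 from the largest end gives rod-6.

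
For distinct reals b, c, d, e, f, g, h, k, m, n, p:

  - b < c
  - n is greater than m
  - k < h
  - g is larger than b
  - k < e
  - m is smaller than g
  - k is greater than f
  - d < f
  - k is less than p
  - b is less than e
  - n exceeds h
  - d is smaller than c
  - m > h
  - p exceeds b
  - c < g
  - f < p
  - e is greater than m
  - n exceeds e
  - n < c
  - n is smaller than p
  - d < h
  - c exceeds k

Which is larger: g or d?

Link the given pairs in sequence: d < f; f < k; k < h; h < m; m < n; n < c; c < g.
Together: d < f < k < h < m < n < c < g.
So d < g; g is the larger of the two.

g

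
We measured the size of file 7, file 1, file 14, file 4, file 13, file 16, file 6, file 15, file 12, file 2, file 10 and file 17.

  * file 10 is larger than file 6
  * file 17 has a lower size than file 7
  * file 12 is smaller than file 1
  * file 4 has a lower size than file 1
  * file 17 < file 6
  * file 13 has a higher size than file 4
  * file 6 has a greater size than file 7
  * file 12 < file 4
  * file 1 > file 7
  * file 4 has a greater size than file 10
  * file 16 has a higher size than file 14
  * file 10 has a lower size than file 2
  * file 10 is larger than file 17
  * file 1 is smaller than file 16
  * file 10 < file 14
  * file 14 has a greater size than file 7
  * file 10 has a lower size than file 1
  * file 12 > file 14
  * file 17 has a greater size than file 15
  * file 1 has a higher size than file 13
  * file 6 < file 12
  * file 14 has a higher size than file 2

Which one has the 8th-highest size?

The consecutive relations fix a unique order: file 15 < file 17 < file 7 < file 6 < file 10 < file 2 < file 14 < file 12 < file 4 < file 13 < file 1 < file 16.
The 8th largest is file 10.

file 10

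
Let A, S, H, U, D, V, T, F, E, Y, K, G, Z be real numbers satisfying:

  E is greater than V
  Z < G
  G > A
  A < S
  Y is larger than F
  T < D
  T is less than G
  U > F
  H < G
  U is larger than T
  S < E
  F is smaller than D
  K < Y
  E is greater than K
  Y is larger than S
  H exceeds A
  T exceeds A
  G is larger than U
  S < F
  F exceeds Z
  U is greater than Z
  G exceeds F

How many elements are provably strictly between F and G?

The relations place F below G. An element lies strictly between them when it is forced above F and also forced below G.
Above F: {U, Y, D}. Below G: {A, H, S, Z, T, U}.
Intersection: {U} — 1.

1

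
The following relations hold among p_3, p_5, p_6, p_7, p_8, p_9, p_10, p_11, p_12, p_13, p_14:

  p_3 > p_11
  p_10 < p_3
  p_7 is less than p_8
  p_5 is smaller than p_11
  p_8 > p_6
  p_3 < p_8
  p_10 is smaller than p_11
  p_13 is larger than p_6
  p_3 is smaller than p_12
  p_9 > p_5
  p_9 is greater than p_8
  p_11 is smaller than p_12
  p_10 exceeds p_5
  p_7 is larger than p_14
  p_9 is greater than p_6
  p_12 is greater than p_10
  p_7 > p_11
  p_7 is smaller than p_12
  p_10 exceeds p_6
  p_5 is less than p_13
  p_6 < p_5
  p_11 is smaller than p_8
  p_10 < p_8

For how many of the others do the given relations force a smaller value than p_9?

The elements the relations force below p_9 are p_6, p_5, p_14, p_10, p_11, p_7, p_3, p_8 — no chain reaches any other.
That is 8.

8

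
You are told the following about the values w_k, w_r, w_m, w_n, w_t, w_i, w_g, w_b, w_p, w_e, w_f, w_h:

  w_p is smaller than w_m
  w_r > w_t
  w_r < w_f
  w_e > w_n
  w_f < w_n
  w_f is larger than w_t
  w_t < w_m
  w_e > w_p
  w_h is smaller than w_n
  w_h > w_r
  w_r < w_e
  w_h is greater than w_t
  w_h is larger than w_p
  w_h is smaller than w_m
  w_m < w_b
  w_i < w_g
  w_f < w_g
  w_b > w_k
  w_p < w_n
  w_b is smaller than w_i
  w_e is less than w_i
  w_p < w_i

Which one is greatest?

Chaining downward from w_g: directly below it, w_f, w_i; then w_t, w_p, w_r, w_e, w_b; then w_k, w_m, w_n; then w_h.
That covers every other element, and nothing is given above w_g, so w_g is the greatest.

w_g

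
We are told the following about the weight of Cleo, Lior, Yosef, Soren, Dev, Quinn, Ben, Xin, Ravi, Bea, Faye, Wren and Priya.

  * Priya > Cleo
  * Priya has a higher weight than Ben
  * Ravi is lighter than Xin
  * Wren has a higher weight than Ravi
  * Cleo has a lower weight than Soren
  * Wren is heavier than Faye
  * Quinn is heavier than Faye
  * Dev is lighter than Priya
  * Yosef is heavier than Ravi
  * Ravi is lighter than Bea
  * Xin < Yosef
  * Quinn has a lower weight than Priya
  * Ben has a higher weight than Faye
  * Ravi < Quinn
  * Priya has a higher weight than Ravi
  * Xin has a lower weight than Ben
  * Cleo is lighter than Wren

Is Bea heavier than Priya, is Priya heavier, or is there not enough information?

undetermined

Following every chain through Bea: below Bea we get Ravi.
Priya is not reached, and no chain runs the other way from Priya to Bea.
So the given relations leave the order of Bea and Priya undetermined.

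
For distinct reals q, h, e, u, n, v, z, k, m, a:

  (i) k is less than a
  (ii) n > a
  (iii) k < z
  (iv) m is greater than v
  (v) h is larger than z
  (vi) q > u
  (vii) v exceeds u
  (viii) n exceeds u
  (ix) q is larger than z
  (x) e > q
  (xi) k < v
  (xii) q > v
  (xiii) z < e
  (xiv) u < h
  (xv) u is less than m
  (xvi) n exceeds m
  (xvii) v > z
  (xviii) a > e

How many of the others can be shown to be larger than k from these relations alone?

8

Directly above k: z, v, a.
One step further: q, h, e, m, n (8 so far).
Nothing else is reachable above k; 8 in all.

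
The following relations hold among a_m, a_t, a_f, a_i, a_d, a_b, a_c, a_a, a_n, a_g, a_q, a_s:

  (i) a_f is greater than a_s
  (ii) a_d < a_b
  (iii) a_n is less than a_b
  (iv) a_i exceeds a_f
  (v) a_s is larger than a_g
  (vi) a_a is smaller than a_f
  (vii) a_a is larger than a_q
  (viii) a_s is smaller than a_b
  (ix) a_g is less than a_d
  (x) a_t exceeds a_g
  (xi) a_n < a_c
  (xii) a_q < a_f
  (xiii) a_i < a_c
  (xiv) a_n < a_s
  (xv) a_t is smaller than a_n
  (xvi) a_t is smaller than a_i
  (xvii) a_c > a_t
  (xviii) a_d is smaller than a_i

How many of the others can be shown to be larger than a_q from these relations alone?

4

Directly above a_q: a_a, a_f.
One step further: a_i (3 so far).
One step further: a_c (4 so far).
No other element is forced above a_q by the given relations, so the count is 4.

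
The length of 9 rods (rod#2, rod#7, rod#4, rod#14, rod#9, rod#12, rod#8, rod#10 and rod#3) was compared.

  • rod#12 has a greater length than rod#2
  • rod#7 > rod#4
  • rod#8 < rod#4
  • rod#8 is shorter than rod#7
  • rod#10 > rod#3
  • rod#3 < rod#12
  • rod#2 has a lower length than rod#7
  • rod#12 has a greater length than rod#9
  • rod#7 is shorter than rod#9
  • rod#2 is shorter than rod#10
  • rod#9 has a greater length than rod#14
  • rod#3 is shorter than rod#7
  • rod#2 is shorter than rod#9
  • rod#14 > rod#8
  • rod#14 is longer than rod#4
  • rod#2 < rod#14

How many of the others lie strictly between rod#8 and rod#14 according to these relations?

1

Chaining upward from rod#8 reaches: rod#4, rod#7, rod#9, rod#12.
Chaining downward from rod#14 reaches: rod#4, rod#2.
Strictly between rod#8 and rod#14 are those in both lists: rod#4 — 1 element.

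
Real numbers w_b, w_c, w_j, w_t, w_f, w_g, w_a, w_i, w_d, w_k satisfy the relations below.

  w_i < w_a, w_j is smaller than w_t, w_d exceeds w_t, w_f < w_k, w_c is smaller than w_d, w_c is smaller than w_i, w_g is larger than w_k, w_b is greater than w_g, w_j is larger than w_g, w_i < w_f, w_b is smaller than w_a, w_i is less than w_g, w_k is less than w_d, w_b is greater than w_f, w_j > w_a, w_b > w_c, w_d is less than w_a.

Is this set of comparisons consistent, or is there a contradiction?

We have w_d < w_a stated directly, yet also w_a < w_j < w_t < w_d by chaining the others — so w_a < w_d. Contradiction.

inconsistent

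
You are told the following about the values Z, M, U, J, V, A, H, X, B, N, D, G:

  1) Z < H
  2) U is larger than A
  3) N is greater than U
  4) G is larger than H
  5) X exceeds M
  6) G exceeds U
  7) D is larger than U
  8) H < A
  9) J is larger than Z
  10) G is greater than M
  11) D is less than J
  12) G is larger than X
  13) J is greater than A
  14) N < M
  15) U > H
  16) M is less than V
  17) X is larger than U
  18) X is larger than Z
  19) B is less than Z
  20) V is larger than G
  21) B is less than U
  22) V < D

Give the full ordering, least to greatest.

B < Z < H < A < U < N < M < X < G < V < D < J

The consecutive links are each given: B < Z; Z < H; H < A; A < U; U < N; N < M; M < X; X < G; G < V; V < D; D < J.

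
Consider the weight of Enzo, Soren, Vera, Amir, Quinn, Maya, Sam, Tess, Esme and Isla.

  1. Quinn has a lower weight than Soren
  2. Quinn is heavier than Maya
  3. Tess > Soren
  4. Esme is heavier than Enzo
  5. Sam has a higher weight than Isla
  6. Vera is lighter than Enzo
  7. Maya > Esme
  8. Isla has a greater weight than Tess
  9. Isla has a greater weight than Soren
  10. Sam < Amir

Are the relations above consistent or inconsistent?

Every relation is compatible with Vera < Enzo < Esme < Maya < Quinn < Soren < Tess < Isla < Sam < Amir; the set is consistent.

consistent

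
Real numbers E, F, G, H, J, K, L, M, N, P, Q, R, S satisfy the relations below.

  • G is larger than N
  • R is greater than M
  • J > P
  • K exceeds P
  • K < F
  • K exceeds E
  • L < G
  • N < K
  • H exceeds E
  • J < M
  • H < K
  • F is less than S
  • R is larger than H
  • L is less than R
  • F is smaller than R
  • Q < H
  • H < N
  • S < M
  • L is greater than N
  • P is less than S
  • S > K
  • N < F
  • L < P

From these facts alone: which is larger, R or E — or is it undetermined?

R

The relevant relations are E < H; H < N; N < L; L < P; P < K; K < F; F < S; S < M; M < R.
Chaining these gives E < H < N < L < P < K < F < S < M < R.
So R is larger.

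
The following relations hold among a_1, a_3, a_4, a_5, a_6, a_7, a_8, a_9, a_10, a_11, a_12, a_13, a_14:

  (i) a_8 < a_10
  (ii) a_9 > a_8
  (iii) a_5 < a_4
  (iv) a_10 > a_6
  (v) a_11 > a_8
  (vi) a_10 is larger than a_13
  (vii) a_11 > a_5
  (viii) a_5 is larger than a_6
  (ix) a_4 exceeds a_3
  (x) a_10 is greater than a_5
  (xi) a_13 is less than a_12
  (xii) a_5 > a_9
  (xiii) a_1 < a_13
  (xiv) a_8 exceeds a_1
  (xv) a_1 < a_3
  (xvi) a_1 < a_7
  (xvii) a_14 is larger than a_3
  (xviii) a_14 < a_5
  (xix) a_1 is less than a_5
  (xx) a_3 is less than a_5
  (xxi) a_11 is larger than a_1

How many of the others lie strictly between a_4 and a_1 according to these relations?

5

The relations place a_1 below a_4. An element lies strictly between them when it is forced above a_1 and also forced below a_4.
Above a_1: {a_3, a_7, a_14, a_13, a_8, a_9, a_5, a_11, a_10, a_12}. Below a_4: {a_3, a_6, a_14, a_8, a_9, a_5}.
Intersection: {a_3, a_14, a_8, a_9, a_5} — 5.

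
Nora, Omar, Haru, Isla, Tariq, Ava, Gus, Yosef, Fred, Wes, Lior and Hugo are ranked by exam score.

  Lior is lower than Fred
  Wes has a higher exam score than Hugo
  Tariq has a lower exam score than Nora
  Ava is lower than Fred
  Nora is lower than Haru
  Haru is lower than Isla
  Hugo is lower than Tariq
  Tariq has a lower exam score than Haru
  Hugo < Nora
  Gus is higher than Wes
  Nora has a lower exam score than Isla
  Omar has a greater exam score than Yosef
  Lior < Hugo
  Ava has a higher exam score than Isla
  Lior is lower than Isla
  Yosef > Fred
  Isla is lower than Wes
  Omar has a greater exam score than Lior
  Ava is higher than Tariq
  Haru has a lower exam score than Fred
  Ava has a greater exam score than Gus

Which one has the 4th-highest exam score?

Ava

Piecing the relations together gives one ordering: Lior < Hugo < Tariq < Nora < Haru < Isla < Wes < Gus < Ava < Fred < Yosef < Omar.
The 4th largest is Ava.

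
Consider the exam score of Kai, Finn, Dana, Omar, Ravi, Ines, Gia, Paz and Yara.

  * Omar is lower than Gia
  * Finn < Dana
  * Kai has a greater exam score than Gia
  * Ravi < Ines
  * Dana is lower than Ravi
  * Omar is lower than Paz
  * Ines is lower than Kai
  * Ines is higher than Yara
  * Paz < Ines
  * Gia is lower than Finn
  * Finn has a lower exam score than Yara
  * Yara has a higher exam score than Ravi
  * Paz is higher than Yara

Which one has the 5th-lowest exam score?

Ravi

The consecutive relations fix a unique order: Omar < Gia < Finn < Dana < Ravi < Yara < Paz < Ines < Kai.
Counting 5 from the smallest end gives Ravi.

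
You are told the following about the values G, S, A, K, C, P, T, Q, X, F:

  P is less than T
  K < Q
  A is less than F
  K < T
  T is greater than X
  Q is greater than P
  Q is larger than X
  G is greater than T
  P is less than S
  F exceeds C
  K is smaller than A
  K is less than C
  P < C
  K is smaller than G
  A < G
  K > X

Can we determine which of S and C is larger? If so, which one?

undetermined

Following every chain through C: above C we get F; below C we get X, P, K.
S is not reached, and no chain runs the other way from S to C.
So the given relations leave the order of C and S undetermined.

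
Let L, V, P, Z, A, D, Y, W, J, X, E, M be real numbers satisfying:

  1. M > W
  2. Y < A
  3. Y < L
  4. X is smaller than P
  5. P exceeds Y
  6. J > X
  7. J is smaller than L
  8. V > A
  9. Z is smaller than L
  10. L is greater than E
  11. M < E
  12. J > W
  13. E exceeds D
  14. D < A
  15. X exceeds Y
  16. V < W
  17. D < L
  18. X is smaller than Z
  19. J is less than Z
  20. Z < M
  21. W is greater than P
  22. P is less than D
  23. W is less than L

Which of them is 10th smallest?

The consecutive relations fix a unique order: Y < X < P < D < A < V < W < J < Z < M < E < L.
The 10th smallest is M.

M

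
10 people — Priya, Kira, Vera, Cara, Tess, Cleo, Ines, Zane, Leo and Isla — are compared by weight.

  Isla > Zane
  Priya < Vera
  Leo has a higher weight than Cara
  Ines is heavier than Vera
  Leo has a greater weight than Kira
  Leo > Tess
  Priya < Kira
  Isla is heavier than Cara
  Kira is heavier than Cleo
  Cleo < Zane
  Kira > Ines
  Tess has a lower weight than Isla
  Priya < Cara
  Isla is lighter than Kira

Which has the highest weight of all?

Chaining downward from Leo: directly below it, Tess, Cara, Kira; then Cleo, Priya, Ines, Isla; then Zane, Vera.
That covers every other element, and nothing is given above Leo, so Leo is the highest weight.

Leo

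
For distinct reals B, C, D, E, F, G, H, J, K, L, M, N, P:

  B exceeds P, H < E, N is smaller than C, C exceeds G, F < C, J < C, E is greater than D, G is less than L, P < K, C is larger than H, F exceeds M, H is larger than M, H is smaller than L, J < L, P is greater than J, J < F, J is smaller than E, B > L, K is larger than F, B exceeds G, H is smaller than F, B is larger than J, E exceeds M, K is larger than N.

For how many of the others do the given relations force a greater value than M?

7

The elements the relations force above M are H, F, C, K, L, E, B — no chain reaches any other.
That is 7.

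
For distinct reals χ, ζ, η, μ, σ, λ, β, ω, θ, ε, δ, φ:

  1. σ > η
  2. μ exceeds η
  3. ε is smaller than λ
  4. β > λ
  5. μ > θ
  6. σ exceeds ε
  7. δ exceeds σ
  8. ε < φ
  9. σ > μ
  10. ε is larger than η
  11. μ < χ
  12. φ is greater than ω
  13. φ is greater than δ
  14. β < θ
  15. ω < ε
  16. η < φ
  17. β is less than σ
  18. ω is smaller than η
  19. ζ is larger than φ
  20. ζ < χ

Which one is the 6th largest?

μ

Chaining the given pairs: ω < η < ε < λ < β < θ < μ < σ < δ < φ < ζ < χ.
The 6th largest is μ.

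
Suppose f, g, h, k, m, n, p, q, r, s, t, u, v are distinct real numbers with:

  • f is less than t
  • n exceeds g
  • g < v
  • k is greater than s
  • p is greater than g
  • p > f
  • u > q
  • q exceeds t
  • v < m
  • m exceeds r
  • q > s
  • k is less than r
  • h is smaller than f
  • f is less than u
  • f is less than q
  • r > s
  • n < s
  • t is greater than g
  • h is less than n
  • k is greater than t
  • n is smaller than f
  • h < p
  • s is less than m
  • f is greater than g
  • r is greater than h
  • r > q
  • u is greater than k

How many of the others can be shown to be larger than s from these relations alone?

The elements the relations force above s are q, k, r, u, m — no chain reaches any other.
That is 5.

5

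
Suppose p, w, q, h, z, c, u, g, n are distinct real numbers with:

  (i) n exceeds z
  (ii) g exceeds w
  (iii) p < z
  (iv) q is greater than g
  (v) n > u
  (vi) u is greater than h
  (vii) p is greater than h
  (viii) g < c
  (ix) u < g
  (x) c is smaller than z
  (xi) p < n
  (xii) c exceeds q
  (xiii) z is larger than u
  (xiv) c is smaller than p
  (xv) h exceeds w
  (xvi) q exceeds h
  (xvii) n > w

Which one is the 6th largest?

g

Piecing the relations together gives one ordering: w < h < u < g < q < c < p < z < n.
The 6th largest is g.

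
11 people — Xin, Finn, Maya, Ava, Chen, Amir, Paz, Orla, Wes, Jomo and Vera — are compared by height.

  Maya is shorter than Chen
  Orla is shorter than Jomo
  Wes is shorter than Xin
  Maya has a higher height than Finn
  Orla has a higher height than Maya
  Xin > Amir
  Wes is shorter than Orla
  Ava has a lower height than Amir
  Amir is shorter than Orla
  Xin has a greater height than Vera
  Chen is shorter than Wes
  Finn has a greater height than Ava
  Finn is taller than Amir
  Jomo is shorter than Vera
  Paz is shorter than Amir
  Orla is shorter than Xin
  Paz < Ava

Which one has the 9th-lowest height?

Jomo

Piecing the relations together gives one ordering: Paz < Ava < Amir < Finn < Maya < Chen < Wes < Orla < Jomo < Vera < Xin.
The 9th smallest is Jomo.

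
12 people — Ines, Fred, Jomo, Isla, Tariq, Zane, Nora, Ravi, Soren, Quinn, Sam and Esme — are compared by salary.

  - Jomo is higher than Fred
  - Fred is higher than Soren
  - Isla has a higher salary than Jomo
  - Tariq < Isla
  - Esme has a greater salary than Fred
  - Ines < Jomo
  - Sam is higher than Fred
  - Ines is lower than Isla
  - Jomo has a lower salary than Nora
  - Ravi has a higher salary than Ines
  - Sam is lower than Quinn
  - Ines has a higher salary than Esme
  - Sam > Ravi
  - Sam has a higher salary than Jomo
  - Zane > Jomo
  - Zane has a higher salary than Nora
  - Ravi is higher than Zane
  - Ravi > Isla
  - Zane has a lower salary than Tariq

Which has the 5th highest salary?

Tariq

Chaining the given pairs: Soren < Fred < Esme < Ines < Jomo < Nora < Zane < Tariq < Isla < Ravi < Sam < Quinn.
Counting 5 from the largest end gives Tariq.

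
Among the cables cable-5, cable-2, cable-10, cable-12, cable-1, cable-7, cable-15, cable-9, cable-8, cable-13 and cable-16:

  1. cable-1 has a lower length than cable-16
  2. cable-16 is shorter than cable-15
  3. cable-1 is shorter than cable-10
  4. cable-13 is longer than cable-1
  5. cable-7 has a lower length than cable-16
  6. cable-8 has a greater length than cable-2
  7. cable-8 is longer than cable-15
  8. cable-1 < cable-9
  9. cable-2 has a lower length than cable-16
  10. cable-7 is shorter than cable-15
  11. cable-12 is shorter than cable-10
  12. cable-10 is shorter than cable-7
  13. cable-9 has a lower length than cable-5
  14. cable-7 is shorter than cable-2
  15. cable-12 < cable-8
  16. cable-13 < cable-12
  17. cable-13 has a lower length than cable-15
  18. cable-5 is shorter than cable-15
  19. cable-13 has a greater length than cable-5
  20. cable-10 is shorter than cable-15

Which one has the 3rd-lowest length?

cable-5

Chaining the given pairs: cable-1 < cable-9 < cable-5 < cable-13 < cable-12 < cable-10 < cable-7 < cable-2 < cable-16 < cable-15 < cable-8.
The 3rd smallest is cable-5.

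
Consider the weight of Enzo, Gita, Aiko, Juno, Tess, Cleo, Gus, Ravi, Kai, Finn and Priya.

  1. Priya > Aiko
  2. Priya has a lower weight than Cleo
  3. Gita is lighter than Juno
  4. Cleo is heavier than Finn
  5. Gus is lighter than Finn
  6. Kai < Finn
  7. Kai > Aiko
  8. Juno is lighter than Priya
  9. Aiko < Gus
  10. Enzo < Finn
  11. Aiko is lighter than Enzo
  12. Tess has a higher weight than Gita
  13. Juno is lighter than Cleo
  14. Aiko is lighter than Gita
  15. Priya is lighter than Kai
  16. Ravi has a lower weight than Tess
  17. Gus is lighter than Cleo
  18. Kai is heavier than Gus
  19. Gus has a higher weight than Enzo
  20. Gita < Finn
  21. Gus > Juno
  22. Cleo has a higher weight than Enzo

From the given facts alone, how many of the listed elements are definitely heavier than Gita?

7

From Gita the given relations immediately reach Juno, Tess, Finn.
From those, Priya, Gus, Cleo — 6 in total.
From those, Kai — 7 in total.
Nothing else is reachable above Gita; 7 in all.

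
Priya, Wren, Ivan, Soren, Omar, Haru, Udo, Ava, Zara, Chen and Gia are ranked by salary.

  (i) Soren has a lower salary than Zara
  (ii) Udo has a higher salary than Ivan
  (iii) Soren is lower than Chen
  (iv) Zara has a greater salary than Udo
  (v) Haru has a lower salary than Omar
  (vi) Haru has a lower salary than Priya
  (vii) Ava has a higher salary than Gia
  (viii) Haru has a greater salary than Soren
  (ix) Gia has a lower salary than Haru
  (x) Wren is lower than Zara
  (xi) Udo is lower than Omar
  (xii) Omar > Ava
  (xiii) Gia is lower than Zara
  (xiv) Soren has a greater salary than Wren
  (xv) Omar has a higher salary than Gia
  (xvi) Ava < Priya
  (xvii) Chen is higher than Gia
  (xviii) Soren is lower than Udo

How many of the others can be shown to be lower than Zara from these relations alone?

5

The elements the relations force below Zara are Wren, Gia, Soren, Ivan, Udo — no chain reaches any other.
That is 5.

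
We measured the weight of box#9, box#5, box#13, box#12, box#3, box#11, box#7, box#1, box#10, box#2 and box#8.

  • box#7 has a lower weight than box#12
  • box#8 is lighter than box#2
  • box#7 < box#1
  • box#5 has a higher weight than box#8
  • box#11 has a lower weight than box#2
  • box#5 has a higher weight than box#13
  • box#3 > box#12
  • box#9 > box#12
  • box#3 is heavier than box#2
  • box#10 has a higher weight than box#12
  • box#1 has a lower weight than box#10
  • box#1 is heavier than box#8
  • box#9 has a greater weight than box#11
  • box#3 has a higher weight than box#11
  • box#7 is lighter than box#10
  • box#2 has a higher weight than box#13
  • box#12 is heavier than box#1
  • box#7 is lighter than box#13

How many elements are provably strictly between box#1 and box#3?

1

Chaining upward from box#1 reaches: box#12, box#9, box#10.
Chaining downward from box#3 reaches: box#7, box#11, box#8, box#13, box#2, box#12.
Strictly between box#1 and box#3 are those in both lists: box#12 — 1 element.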